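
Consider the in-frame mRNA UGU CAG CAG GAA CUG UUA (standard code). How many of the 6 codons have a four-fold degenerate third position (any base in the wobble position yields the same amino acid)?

1

Codon 1 UGU (Cys): third position 2-fold.
Codon 2 CAG (Gln): third position 2-fold.
Codon 3 CAG (Gln): third position 2-fold.
Codon 4 GAA (Glu): third position 2-fold.
Codon 5 CUG (Leu): third position 4-fold.
Codon 6 UUA (Leu): third position 2-fold.
Four-fold degenerate third positions: 1.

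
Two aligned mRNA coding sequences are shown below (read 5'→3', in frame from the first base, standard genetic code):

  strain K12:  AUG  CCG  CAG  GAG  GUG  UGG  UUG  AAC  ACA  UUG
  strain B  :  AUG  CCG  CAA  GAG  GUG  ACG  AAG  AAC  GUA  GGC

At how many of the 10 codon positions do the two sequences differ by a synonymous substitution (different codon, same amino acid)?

Codon 1: AUG Met / AUG Met — identical.
Codon 2: CCG Pro / CCG Pro — identical.
Codon 3: CAG Gln / CAA Gln — synonymous.
Codon 4: GAG Glu / GAG Glu — identical.
Codon 5: GUG Val / GUG Val — identical.
Codon 6: UGG Trp / ACG Thr — nonsynonymous.
Codon 7: UUG Leu / AAG Lys — nonsynonymous.
Codon 8: AAC Asn / AAC Asn — identical.
Codon 9: ACA Thr / GUA Val — nonsynonymous.
Codon 10: UUG Leu / GGC Gly — nonsynonymous.
Synonymous differences: 1.

1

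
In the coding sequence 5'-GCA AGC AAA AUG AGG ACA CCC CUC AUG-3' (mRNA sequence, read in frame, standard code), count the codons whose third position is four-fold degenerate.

Codon 1 GCA (Ala): third position 4-fold.
Codon 2 AGC (Ser): third position 2-fold.
Codon 3 AAA (Lys): third position 2-fold.
Codon 4 AUG (Met): third position 1-fold.
Codon 5 AGG (Arg): third position 2-fold.
Codon 6 ACA (Thr): third position 4-fold.
Codon 7 CCC (Pro): third position 4-fold.
Codon 8 CUC (Leu): third position 4-fold.
Codon 9 AUG (Met): third position 1-fold.
Four-fold degenerate third positions: 4.

4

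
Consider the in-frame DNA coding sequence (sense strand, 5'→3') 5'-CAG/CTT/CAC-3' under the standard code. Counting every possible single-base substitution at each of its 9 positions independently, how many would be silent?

5

Codon 1 (CAG, Gln): 1 synonymous substitution.
Codon 2 (CTT, Leu): 3 synonymous substitutions.
Codon 3 (CAC, His): 1 synonymous substitution.
Total: 1 + 3 + 1 = 5.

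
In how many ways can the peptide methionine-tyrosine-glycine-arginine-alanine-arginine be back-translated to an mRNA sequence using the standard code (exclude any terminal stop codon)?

1152

Met: 1 codon.
Tyr: 2 codons.
Gly: 4 codons.
Arg: 6 codons.
Ala: 4 codons.
Arg: 6 codons.
1 × 2 × 4 × 6 × 4 × 6 = 1152.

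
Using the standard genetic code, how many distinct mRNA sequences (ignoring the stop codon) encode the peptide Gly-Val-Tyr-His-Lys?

128

Gly: 4 codons.
Val: 4 codons.
Tyr: 2 codons.
His: 2 codons.
Lys: 2 codons.
4 × 4 × 2 × 2 × 2 = 128.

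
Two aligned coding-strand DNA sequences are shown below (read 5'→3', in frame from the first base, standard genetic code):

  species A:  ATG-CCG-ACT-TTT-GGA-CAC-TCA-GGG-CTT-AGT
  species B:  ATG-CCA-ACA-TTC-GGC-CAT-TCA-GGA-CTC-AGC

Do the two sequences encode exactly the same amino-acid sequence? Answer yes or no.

yes

Codon 1: ATG Met / ATG Met — identical.
Codon 2: CCG Pro / CCA Pro — synonymous.
Codon 3: ACT Thr / ACA Thr — synonymous.
Codon 4: TTT Phe / TTC Phe — synonymous.
Codon 5: GGA Gly / GGC Gly — synonymous.
Codon 6: CAC His / CAT His — synonymous.
Codon 7: TCA Ser / TCA Ser — identical.
Codon 8: GGG Gly / GGA Gly — synonymous.
Codon 9: CTT Leu / CTC Leu — synonymous.
Codon 10: AGT Ser / AGC Ser — synonymous.
Nonsynonymous differences: 0 → same protein.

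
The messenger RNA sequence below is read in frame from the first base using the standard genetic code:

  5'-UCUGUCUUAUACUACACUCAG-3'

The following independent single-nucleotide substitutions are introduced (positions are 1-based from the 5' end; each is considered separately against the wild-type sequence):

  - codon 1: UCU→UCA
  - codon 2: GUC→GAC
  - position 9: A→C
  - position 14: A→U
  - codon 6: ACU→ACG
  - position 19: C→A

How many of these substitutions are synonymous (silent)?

Codon 1: UCU (Ser) → UCA (Ser) — synonymous.
Codon 2: GUC (Val) → GAC (Asp) — missense.
Codon 3: UUA (Leu) → UUC (Phe) — missense.
Codon 5: UAC (Tyr) → UUC (Phe) — missense.
Codon 6: ACU (Thr) → ACG (Thr) — synonymous.
Codon 7: CAG (Gln) → AAG (Lys) — missense.
Synonymous: 2 of 6.

2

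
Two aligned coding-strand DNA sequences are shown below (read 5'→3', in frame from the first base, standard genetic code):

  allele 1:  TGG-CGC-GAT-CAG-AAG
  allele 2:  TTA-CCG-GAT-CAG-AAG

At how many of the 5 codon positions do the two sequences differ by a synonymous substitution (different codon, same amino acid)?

0

Codon 1: TGG Trp / TTA Leu — nonsynonymous.
Codon 2: CGC Arg / CCG Pro — nonsynonymous.
Codon 3: GAT Asp / GAT Asp — identical.
Codon 4: CAG Gln / CAG Gln — identical.
Codon 5: AAG Lys / AAG Lys — identical.
Synonymous differences: 0.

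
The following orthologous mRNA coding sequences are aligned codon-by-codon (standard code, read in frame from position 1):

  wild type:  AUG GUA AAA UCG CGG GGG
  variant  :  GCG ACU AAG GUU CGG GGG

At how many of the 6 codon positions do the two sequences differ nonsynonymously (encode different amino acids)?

Codon 1: AUG Met / GCG Ala — nonsynonymous.
Codon 2: GUA Val / ACU Thr — nonsynonymous.
Codon 3: AAA Lys / AAG Lys — synonymous.
Codon 4: UCG Ser / GUU Val — nonsynonymous.
Codon 5: CGG Arg / CGG Arg — identical.
Codon 6: GGG Gly / GGG Gly — identical.
Nonsynonymous differences: 3.

3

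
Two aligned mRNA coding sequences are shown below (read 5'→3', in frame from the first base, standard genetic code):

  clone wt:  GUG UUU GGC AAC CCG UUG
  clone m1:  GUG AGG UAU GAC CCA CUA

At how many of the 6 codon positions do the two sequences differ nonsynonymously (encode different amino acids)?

Codon 1: GUG Val / GUG Val — identical.
Codon 2: UUU Phe / AGG Arg — nonsynonymous.
Codon 3: GGC Gly / UAU Tyr — nonsynonymous.
Codon 4: AAC Asn / GAC Asp — nonsynonymous.
Codon 5: CCG Pro / CCA Pro — synonymous.
Codon 6: UUG Leu / CUA Leu — synonymous.
Nonsynonymous differences: 3.

3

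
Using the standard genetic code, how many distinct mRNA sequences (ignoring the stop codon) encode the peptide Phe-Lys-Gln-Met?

Phe: 2 codons.
Lys: 2 codons.
Gln: 2 codons.
Met: 1 codon.
2 × 2 × 2 × 1 = 8.

8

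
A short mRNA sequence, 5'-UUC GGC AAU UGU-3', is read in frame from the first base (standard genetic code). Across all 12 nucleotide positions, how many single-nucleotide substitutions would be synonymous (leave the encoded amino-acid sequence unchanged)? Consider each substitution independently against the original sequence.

Codon 1 (UUC, Phe): 1 synonymous substitution.
Codon 2 (GGC, Gly): 3 synonymous substitutions.
Codon 3 (AAU, Asn): 1 synonymous substitution.
Codon 4 (UGU, Cys): 1 synonymous substitution.
Total: 1 + 3 + 1 + 1 = 6.

6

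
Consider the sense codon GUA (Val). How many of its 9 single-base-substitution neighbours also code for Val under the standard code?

3

Position 1: none → 0 synonymous.
Position 2: none → 0 synonymous.
Position 3: GUU, GUC, GUG → 3 synonymous.
Total: 0 + 0 + 3 = 3.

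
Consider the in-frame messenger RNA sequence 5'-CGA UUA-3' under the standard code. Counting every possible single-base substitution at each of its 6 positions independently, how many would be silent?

Codon 1 (CGA, Arg): 4 synonymous substitutions.
Codon 2 (UUA, Leu): 2 synonymous substitutions.
Total: 4 + 2 = 6.

6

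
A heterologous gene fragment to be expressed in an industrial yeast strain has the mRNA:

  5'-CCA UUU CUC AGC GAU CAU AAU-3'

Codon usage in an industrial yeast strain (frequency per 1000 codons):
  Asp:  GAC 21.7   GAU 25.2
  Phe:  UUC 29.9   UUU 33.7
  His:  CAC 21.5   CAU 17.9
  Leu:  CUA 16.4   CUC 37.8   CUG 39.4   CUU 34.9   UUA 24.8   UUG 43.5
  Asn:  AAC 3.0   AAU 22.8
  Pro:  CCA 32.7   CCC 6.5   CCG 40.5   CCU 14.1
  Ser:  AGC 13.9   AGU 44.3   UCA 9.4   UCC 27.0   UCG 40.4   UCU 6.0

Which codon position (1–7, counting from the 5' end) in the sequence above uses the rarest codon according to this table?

4

Codon 1 CCA (Pro): 32.7 per 1000.
Codon 2 UUU (Phe): 33.7 per 1000.
Codon 3 CUC (Leu): 37.8 per 1000.
Codon 4 AGC (Ser): 13.9 per 1000.
Codon 5 GAU (Asp): 25.2 per 1000.
Codon 6 CAU (His): 17.9 per 1000.
Codon 7 AAU (Asn): 22.8 per 1000.
Lowest frequency is 13.9 at codon 4.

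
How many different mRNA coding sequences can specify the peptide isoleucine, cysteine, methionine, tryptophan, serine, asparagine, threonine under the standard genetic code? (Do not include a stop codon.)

Ile: 3 codons.
Cys: 2 codons.
Met: 1 codon.
Trp: 1 codon.
Ser: 6 codons.
Asn: 2 codons.
Thr: 4 codons.
3 × 2 × 1 × 1 × 6 × 2 × 4 = 288.

288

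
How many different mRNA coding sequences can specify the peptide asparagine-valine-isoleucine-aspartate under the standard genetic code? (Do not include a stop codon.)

48

Asn: 2 codons.
Val: 4 codons.
Ile: 3 codons.
Asp: 2 codons.
2 × 4 × 3 × 2 = 48.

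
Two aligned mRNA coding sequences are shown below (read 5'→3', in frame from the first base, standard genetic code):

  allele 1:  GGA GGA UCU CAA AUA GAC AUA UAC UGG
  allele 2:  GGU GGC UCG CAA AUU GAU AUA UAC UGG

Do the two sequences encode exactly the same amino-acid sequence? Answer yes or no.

Codon 1: GGA Gly / GGU Gly — synonymous.
Codon 2: GGA Gly / GGC Gly — synonymous.
Codon 3: UCU Ser / UCG Ser — synonymous.
Codon 4: CAA Gln / CAA Gln — identical.
Codon 5: AUA Ile / AUU Ile — synonymous.
Codon 6: GAC Asp / GAU Asp — synonymous.
Codon 7: AUA Ile / AUA Ile — identical.
Codon 8: UAC Tyr / UAC Tyr — identical.
Codon 9: UGG Trp / UGG Trp — identical.
Nonsynonymous differences: 0 → same protein.

yes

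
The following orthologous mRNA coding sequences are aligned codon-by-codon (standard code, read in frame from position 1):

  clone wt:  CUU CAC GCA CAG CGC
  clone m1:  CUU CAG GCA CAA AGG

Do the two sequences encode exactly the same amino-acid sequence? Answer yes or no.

Codon 1: CUU Leu / CUU Leu — identical.
Codon 2: CAC His / CAG Gln — nonsynonymous.
Codon 3: GCA Ala / GCA Ala — identical.
Codon 4: CAG Gln / CAA Gln — synonymous.
Codon 5: CGC Arg / AGG Arg — synonymous.
Nonsynonymous differences: 1 → different protein.

no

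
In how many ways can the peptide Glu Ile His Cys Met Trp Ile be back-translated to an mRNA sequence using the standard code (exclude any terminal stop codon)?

72

Glu: 2 codons.
Ile: 3 codons.
His: 2 codons.
Cys: 2 codons.
Met: 1 codon.
Trp: 1 codon.
Ile: 3 codons.
2 × 3 × 2 × 2 × 1 × 1 × 3 = 72.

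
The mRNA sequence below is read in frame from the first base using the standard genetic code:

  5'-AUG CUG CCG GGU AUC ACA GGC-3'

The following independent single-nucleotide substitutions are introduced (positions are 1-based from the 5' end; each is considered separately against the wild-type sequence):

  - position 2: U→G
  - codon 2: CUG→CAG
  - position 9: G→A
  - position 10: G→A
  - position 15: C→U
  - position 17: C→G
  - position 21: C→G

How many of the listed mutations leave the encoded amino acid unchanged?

3

Codon 1: AUG (Met) → AGG (Arg) — missense.
Codon 2: CUG (Leu) → CAG (Gln) — missense.
Codon 3: CCG (Pro) → CCA (Pro) — synonymous.
Codon 4: GGU (Gly) → AGU (Ser) — missense.
Codon 5: AUC (Ile) → AUU (Ile) — synonymous.
Codon 6: ACA (Thr) → AGA (Arg) — missense.
Codon 7: GGC (Gly) → GGG (Gly) — synonymous.
Synonymous: 3 of 7.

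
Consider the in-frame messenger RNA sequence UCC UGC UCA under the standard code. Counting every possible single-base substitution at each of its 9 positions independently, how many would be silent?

7

Codon 1 (UCC, Ser): 3 synonymous substitutions.
Codon 2 (UGC, Cys): 1 synonymous substitution.
Codon 3 (UCA, Ser): 3 synonymous substitutions.
Total: 3 + 1 + 3 = 7.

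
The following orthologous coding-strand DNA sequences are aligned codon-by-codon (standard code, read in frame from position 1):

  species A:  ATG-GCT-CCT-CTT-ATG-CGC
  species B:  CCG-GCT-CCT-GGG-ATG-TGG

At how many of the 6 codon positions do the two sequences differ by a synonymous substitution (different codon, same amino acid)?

Codon 1: ATG Met / CCG Pro — nonsynonymous.
Codon 2: GCT Ala / GCT Ala — identical.
Codon 3: CCT Pro / CCT Pro — identical.
Codon 4: CTT Leu / GGG Gly — nonsynonymous.
Codon 5: ATG Met / ATG Met — identical.
Codon 6: CGC Arg / TGG Trp — nonsynonymous.
Synonymous differences: 0.

0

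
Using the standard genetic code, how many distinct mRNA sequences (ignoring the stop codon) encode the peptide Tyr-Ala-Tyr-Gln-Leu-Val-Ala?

Tyr: 2 codons.
Ala: 4 codons.
Tyr: 2 codons.
Gln: 2 codons.
Leu: 6 codons.
Val: 4 codons.
Ala: 4 codons.
2 × 4 × 2 × 2 × 6 × 4 × 4 = 3072.

3072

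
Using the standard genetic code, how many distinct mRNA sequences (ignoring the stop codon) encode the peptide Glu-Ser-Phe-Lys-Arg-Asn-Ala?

2304

Glu: 2 codons.
Ser: 6 codons.
Phe: 2 codons.
Lys: 2 codons.
Arg: 6 codons.
Asn: 2 codons.
Ala: 4 codons.
2 × 6 × 2 × 2 × 6 × 2 × 4 = 2304.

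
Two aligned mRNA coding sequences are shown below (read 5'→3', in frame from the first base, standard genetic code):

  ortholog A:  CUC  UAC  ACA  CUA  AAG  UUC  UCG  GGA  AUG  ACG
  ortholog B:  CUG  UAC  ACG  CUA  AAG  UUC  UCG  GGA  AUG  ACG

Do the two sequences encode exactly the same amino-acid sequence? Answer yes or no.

yes

Codon 1: CUC Leu / CUG Leu — synonymous.
Codon 2: UAC Tyr / UAC Tyr — identical.
Codon 3: ACA Thr / ACG Thr — synonymous.
Codon 4: CUA Leu / CUA Leu — identical.
Codon 5: AAG Lys / AAG Lys — identical.
Codon 6: UUC Phe / UUC Phe — identical.
Codon 7: UCG Ser / UCG Ser — identical.
Codon 8: GGA Gly / GGA Gly — identical.
Codon 9: AUG Met / AUG Met — identical.
Codon 10: ACG Thr / ACG Thr — identical.
Nonsynonymous differences: 0 → same protein.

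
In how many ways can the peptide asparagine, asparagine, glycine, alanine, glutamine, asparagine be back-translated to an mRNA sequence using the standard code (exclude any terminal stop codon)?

Asn: 2 codons.
Asn: 2 codons.
Gly: 4 codons.
Ala: 4 codons.
Gln: 2 codons.
Asn: 2 codons.
2 × 2 × 4 × 4 × 2 × 2 = 256.

256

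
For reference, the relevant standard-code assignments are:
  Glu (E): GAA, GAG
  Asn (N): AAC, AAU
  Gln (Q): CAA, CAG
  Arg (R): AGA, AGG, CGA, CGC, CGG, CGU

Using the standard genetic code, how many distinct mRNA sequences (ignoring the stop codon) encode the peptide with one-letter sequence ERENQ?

96

Glu: 2 codons.
Arg: 6 codons.
Glu: 2 codons.
Asn: 2 codons.
Gln: 2 codons.
2 × 6 × 2 × 2 × 2 = 96.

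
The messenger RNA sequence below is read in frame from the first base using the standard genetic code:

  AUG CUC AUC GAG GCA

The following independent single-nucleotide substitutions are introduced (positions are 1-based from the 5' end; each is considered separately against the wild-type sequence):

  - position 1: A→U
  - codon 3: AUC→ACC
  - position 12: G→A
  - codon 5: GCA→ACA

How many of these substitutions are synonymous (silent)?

1

Codon 1: AUG (Met) → UUG (Leu) — missense.
Codon 3: AUC (Ile) → ACC (Thr) — missense.
Codon 4: GAG (Glu) → GAA (Glu) — synonymous.
Codon 5: GCA (Ala) → ACA (Thr) — missense.
Synonymous: 1 of 4.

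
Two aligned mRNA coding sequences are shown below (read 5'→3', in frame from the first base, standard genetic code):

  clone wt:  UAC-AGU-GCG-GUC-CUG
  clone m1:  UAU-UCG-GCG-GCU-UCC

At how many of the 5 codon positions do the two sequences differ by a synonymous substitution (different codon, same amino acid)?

Codon 1: UAC Tyr / UAU Tyr — synonymous.
Codon 2: AGU Ser / UCG Ser — synonymous.
Codon 3: GCG Ala / GCG Ala — identical.
Codon 4: GUC Val / GCU Ala — nonsynonymous.
Codon 5: CUG Leu / UCC Ser — nonsynonymous.
Synonymous differences: 2.

2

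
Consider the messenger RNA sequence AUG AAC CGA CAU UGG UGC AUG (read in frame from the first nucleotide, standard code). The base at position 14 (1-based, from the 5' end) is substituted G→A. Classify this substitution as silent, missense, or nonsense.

Position 14 falls in codon 5: UGG → Trp.
After the substitution the codon is UAG → Stop.
The new codon is a stop codon, so this is a nonsense mutation.

nonsense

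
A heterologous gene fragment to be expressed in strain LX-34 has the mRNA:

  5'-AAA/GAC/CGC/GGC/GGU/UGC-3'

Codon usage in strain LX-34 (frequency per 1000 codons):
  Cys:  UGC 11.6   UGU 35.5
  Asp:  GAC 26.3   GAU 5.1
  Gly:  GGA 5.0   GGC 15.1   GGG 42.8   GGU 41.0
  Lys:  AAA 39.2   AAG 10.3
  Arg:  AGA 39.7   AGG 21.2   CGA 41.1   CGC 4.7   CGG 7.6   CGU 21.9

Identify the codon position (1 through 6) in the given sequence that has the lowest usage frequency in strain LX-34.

3

Codon 1 AAA (Lys): 39.2 per 1000.
Codon 2 GAC (Asp): 26.3 per 1000.
Codon 3 CGC (Arg): 4.7 per 1000.
Codon 4 GGC (Gly): 15.1 per 1000.
Codon 5 GGU (Gly): 41.0 per 1000.
Codon 6 UGC (Cys): 11.6 per 1000.
Lowest frequency is 4.7 at codon 3.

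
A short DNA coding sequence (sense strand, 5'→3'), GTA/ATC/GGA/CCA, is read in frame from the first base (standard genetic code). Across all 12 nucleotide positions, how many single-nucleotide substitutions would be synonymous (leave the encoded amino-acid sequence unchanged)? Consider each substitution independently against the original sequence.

11

Codon 1 (GTA, Val): 3 synonymous substitutions.
Codon 2 (ATC, Ile): 2 synonymous substitutions.
Codon 3 (GGA, Gly): 3 synonymous substitutions.
Codon 4 (CCA, Pro): 3 synonymous substitutions.
Total: 3 + 2 + 3 + 3 = 11.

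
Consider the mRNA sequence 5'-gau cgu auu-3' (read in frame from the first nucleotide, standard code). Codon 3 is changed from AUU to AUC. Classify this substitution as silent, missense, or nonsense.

Position 9 falls in codon 3: AUU → Ile.
After the substitution the codon is AUC → Ile.
Both encode Ile, so the change is synonymous.

silent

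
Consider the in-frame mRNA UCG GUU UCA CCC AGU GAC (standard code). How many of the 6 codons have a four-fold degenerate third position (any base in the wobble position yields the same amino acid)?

4

Codon 1 UCG (Ser): third position 4-fold.
Codon 2 GUU (Val): third position 4-fold.
Codon 3 UCA (Ser): third position 4-fold.
Codon 4 CCC (Pro): third position 4-fold.
Codon 5 AGU (Ser): third position 2-fold.
Codon 6 GAC (Asp): third position 2-fold.
Four-fold degenerate third positions: 4.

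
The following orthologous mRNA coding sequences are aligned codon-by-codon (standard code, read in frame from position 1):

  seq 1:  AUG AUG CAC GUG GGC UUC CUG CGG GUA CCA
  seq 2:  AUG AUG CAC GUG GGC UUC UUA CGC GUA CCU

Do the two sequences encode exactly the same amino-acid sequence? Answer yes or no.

yes

Codon 1: AUG Met / AUG Met — identical.
Codon 2: AUG Met / AUG Met — identical.
Codon 3: CAC His / CAC His — identical.
Codon 4: GUG Val / GUG Val — identical.
Codon 5: GGC Gly / GGC Gly — identical.
Codon 6: UUC Phe / UUC Phe — identical.
Codon 7: CUG Leu / UUA Leu — synonymous.
Codon 8: CGG Arg / CGC Arg — synonymous.
Codon 9: GUA Val / GUA Val — identical.
Codon 10: CCA Pro / CCU Pro — synonymous.
Nonsynonymous differences: 0 → same protein.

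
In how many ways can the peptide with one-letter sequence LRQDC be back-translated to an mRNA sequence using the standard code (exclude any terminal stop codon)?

288

Leu: 6 codons.
Arg: 6 codons.
Gln: 2 codons.
Asp: 2 codons.
Cys: 2 codons.
6 × 6 × 2 × 2 × 2 = 288.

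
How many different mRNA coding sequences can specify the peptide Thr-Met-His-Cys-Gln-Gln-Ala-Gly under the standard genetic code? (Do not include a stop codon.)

1024

Thr: 4 codons.
Met: 1 codon.
His: 2 codons.
Cys: 2 codons.
Gln: 2 codons.
Gln: 2 codons.
Ala: 4 codons.
Gly: 4 codons.
4 × 1 × 2 × 2 × 2 × 2 × 4 × 4 = 1024.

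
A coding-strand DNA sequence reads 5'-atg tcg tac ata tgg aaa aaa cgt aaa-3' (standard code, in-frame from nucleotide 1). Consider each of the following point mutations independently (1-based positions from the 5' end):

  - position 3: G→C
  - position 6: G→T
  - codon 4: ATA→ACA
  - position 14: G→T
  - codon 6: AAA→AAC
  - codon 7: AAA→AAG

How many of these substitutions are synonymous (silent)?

Codon 1: ATG (Met) → ATC (Ile) — missense.
Codon 2: TCG (Ser) → TCT (Ser) — synonymous.
Codon 4: ATA (Ile) → ACA (Thr) — missense.
Codon 5: TGG (Trp) → TTG (Leu) — missense.
Codon 6: AAA (Lys) → AAC (Asn) — missense.
Codon 7: AAA (Lys) → AAG (Lys) — synonymous.
Synonymous: 2 of 6.

2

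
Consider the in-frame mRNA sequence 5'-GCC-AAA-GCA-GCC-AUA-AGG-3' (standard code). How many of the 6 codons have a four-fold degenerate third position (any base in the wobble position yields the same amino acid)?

Codon 1 GCC (Ala): third position 4-fold.
Codon 2 AAA (Lys): third position 2-fold.
Codon 3 GCA (Ala): third position 4-fold.
Codon 4 GCC (Ala): third position 4-fold.
Codon 5 AUA (Ile): third position 3-fold.
Codon 6 AGG (Arg): third position 2-fold.
Four-fold degenerate third positions: 3.

3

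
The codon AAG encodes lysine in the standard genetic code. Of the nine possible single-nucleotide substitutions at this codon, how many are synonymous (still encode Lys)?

Position 1: none → 0 synonymous.
Position 2: none → 0 synonymous.
Position 3: AAA → 1 synonymous.
Total: 0 + 0 + 1 = 1.

1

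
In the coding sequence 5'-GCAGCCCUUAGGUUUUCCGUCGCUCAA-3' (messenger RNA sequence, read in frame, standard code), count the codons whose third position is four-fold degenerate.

Codon 1 GCA (Ala): third position 4-fold.
Codon 2 GCC (Ala): third position 4-fold.
Codon 3 CUU (Leu): third position 4-fold.
Codon 4 AGG (Arg): third position 2-fold.
Codon 5 UUU (Phe): third position 2-fold.
Codon 6 UCC (Ser): third position 4-fold.
Codon 7 GUC (Val): third position 4-fold.
Codon 8 GCU (Ala): third position 4-fold.
Codon 9 CAA (Gln): third position 2-fold.
Four-fold degenerate third positions: 6.

6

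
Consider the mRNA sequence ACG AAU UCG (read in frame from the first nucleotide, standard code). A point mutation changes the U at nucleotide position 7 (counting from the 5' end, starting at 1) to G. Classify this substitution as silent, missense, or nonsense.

Position 7 falls in codon 3: UCG → Ser.
After the substitution the codon is GCG → Ala.
Ser ≠ Ala, so this is a missense mutation.

missense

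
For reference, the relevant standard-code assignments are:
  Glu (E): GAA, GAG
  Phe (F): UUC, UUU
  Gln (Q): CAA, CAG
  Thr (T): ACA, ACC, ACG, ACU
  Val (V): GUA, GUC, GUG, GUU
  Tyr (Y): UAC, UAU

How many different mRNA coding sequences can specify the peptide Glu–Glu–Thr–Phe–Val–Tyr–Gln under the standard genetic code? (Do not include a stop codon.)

Glu: 2 codons.
Glu: 2 codons.
Thr: 4 codons.
Phe: 2 codons.
Val: 4 codons.
Tyr: 2 codons.
Gln: 2 codons.
2 × 2 × 4 × 2 × 4 × 2 × 2 = 512.

512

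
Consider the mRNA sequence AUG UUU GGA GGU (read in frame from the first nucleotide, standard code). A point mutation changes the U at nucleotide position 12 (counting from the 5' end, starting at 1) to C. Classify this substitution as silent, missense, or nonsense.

Position 12 falls in codon 4: GGU → Gly.
After the substitution the codon is GGC → Gly.
Both encode Gly, so the change is synonymous.

silent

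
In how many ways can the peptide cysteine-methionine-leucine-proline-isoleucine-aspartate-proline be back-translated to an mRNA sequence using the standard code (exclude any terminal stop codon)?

Cys: 2 codons.
Met: 1 codon.
Leu: 6 codons.
Pro: 4 codons.
Ile: 3 codons.
Asp: 2 codons.
Pro: 4 codons.
2 × 1 × 6 × 4 × 3 × 2 × 4 = 1152.

1152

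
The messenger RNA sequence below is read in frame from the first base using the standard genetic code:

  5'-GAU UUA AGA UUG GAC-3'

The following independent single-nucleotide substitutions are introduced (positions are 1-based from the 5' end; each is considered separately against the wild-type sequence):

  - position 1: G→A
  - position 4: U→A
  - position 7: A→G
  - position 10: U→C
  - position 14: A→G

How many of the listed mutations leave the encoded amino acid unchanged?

Codon 1: GAU (Asp) → AAU (Asn) — missense.
Codon 2: UUA (Leu) → AUA (Ile) — missense.
Codon 3: AGA (Arg) → GGA (Gly) — missense.
Codon 4: UUG (Leu) → CUG (Leu) — synonymous.
Codon 5: GAC (Asp) → GGC (Gly) — missense.
Synonymous: 1 of 5.

1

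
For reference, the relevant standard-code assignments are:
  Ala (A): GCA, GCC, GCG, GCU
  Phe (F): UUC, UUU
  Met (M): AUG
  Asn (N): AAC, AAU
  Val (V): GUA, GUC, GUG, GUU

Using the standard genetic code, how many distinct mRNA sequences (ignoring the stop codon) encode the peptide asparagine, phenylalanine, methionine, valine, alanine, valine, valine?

Asn: 2 codons.
Phe: 2 codons.
Met: 1 codon.
Val: 4 codons.
Ala: 4 codons.
Val: 4 codons.
Val: 4 codons.
2 × 2 × 1 × 4 × 4 × 4 × 4 = 1024.

1024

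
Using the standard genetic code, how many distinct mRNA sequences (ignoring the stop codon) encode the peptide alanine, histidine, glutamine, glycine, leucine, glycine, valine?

6144

Ala: 4 codons.
His: 2 codons.
Gln: 2 codons.
Gly: 4 codons.
Leu: 6 codons.
Gly: 4 codons.
Val: 4 codons.
4 × 2 × 2 × 4 × 6 × 4 × 4 = 6144.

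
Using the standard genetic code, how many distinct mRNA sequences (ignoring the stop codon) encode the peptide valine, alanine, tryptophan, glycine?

64

Val: 4 codons.
Ala: 4 codons.
Trp: 1 codon.
Gly: 4 codons.
4 × 4 × 1 × 4 = 64.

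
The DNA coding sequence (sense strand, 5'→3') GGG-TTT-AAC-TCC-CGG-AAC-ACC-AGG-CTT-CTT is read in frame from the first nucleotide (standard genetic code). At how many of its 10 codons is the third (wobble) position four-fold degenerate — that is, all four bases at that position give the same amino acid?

6

Codon 1 GGG (Gly): third position 4-fold.
Codon 2 TTT (Phe): third position 2-fold.
Codon 3 AAC (Asn): third position 2-fold.
Codon 4 TCC (Ser): third position 4-fold.
Codon 5 CGG (Arg): third position 4-fold.
Codon 6 AAC (Asn): third position 2-fold.
Codon 7 ACC (Thr): third position 4-fold.
Codon 8 AGG (Arg): third position 2-fold.
Codon 9 CTT (Leu): third position 4-fold.
Codon 10 CTT (Leu): third position 4-fold.
Four-fold degenerate third positions: 6.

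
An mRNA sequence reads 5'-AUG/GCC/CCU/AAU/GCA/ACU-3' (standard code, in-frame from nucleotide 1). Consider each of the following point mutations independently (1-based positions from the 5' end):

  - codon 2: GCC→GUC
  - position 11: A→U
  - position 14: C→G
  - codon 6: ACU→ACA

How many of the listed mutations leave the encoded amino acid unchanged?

1

Codon 2: GCC (Ala) → GUC (Val) — missense.
Codon 4: AAU (Asn) → AUU (Ile) — missense.
Codon 5: GCA (Ala) → GGA (Gly) — missense.
Codon 6: ACU (Thr) → ACA (Thr) — synonymous.
Synonymous: 1 of 4.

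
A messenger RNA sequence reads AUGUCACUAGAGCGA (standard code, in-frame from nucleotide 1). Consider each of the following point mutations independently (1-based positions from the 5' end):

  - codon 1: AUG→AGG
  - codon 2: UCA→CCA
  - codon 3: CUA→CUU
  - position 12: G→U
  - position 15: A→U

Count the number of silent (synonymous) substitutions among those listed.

Codon 1: AUG (Met) → AGG (Arg) — missense.
Codon 2: UCA (Ser) → CCA (Pro) — missense.
Codon 3: CUA (Leu) → CUU (Leu) — synonymous.
Codon 4: GAG (Glu) → GAU (Asp) — missense.
Codon 5: CGA (Arg) → CGU (Arg) — synonymous.
Synonymous: 2 of 5.

2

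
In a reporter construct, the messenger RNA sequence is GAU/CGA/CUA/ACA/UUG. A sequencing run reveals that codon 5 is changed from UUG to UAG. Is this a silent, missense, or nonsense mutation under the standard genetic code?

nonsense

Position 14 falls in codon 5: UUG → Leu.
After the substitution the codon is UAG → Stop.
The new codon is a stop codon, so this is a nonsense mutation.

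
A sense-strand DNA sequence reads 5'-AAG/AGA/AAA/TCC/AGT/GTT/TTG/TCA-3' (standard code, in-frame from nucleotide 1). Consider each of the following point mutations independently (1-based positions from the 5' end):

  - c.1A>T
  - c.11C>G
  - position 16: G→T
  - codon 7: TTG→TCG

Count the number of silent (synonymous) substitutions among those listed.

Codon 1: AAG (Lys) → TAG (Stop) — nonsense.
Codon 4: TCC (Ser) → TGC (Cys) — missense.
Codon 6: GTT (Val) → TTT (Phe) — missense.
Codon 7: TTG (Leu) → TCG (Ser) — missense.
Synonymous: 0 of 4.

0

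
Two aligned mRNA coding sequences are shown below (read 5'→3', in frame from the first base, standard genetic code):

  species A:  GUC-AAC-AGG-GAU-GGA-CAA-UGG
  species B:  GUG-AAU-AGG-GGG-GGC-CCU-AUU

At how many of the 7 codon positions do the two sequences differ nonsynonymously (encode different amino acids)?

Codon 1: GUC Val / GUG Val — synonymous.
Codon 2: AAC Asn / AAU Asn — synonymous.
Codon 3: AGG Arg / AGG Arg — identical.
Codon 4: GAU Asp / GGG Gly — nonsynonymous.
Codon 5: GGA Gly / GGC Gly — synonymous.
Codon 6: CAA Gln / CCU Pro — nonsynonymous.
Codon 7: UGG Trp / AUU Ile — nonsynonymous.
Nonsynonymous differences: 3.

3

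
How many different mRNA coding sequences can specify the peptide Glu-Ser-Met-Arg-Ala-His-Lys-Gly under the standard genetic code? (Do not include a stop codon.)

Glu: 2 codons.
Ser: 6 codons.
Met: 1 codon.
Arg: 6 codons.
Ala: 4 codons.
His: 2 codons.
Lys: 2 codons.
Gly: 4 codons.
2 × 6 × 1 × 6 × 4 × 2 × 2 × 4 = 4608.

4608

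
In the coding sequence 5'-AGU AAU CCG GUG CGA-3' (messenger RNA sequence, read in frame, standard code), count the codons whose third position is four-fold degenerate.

3

Codon 1 AGU (Ser): third position 2-fold.
Codon 2 AAU (Asn): third position 2-fold.
Codon 3 CCG (Pro): third position 4-fold.
Codon 4 GUG (Val): third position 4-fold.
Codon 5 CGA (Arg): third position 4-fold.
Four-fold degenerate third positions: 3.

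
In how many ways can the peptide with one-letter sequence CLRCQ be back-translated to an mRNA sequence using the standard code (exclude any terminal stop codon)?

Cys: 2 codons.
Leu: 6 codons.
Arg: 6 codons.
Cys: 2 codons.
Gln: 2 codons.
2 × 6 × 6 × 2 × 2 = 288.

288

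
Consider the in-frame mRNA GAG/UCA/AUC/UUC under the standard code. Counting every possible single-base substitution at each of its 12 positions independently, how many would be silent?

Codon 1 (GAG, Glu): 1 synonymous substitution.
Codon 2 (UCA, Ser): 3 synonymous substitutions.
Codon 3 (AUC, Ile): 2 synonymous substitutions.
Codon 4 (UUC, Phe): 1 synonymous substitution.
Total: 1 + 3 + 2 + 1 = 7.

7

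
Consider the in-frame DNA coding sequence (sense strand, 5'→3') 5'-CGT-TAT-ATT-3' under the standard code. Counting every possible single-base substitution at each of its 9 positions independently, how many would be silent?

Codon 1 (CGT, Arg): 3 synonymous substitutions.
Codon 2 (TAT, Tyr): 1 synonymous substitution.
Codon 3 (ATT, Ile): 2 synonymous substitutions.
Total: 3 + 1 + 2 = 6.

6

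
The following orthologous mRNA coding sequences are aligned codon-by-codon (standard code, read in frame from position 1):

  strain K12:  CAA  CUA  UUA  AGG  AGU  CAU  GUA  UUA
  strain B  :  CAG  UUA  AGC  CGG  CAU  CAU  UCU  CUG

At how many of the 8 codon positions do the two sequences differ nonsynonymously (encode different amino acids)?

3

Codon 1: CAA Gln / CAG Gln — synonymous.
Codon 2: CUA Leu / UUA Leu — synonymous.
Codon 3: UUA Leu / AGC Ser — nonsynonymous.
Codon 4: AGG Arg / CGG Arg — synonymous.
Codon 5: AGU Ser / CAU His — nonsynonymous.
Codon 6: CAU His / CAU His — identical.
Codon 7: GUA Val / UCU Ser — nonsynonymous.
Codon 8: UUA Leu / CUG Leu — synonymous.
Nonsynonymous differences: 3.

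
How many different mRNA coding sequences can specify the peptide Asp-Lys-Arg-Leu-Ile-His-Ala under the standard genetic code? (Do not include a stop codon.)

Asp: 2 codons.
Lys: 2 codons.
Arg: 6 codons.
Leu: 6 codons.
Ile: 3 codons.
His: 2 codons.
Ala: 4 codons.
2 × 2 × 6 × 6 × 3 × 2 × 4 = 3456.

3456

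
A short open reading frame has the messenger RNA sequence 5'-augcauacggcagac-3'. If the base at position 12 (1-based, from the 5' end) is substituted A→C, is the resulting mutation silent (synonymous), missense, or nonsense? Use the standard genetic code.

Position 12 falls in codon 4: GCA → Ala.
After the substitution the codon is GCC → Ala.
Both encode Ala, so the change is synonymous.

silent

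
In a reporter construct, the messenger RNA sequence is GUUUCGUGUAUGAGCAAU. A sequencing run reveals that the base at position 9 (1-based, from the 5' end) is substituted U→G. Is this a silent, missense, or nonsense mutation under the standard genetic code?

missense

Position 9 falls in codon 3: UGU → Cys.
After the substitution the codon is UGG → Trp.
Cys ≠ Trp, so this is a missense mutation.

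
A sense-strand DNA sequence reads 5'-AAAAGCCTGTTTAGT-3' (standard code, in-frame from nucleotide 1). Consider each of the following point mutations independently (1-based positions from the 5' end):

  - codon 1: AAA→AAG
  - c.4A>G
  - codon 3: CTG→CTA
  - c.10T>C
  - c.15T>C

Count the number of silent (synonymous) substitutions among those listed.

Codon 1: AAA (Lys) → AAG (Lys) — synonymous.
Codon 2: AGC (Ser) → GGC (Gly) — missense.
Codon 3: CTG (Leu) → CTA (Leu) — synonymous.
Codon 4: TTT (Phe) → CTT (Leu) — missense.
Codon 5: AGT (Ser) → AGC (Ser) — synonymous.
Synonymous: 3 of 5.

3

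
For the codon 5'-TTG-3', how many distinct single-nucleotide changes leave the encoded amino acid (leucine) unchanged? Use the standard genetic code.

Position 1: CTG → 1 synonymous.
Position 2: none → 0 synonymous.
Position 3: TTA → 1 synonymous.
Total: 1 + 0 + 1 = 2.

2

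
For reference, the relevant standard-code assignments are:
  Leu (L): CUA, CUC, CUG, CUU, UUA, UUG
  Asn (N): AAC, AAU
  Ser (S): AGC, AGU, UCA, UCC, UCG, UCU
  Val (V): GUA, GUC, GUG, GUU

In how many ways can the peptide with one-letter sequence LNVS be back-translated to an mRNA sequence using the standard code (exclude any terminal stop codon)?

288

Leu: 6 codons.
Asn: 2 codons.
Val: 4 codons.
Ser: 6 codons.
6 × 2 × 4 × 6 = 288.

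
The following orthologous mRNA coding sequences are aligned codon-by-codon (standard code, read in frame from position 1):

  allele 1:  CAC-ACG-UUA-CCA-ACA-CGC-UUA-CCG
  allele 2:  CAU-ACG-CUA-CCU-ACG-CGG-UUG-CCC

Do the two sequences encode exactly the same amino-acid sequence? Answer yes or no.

Codon 1: CAC His / CAU His — synonymous.
Codon 2: ACG Thr / ACG Thr — identical.
Codon 3: UUA Leu / CUA Leu — synonymous.
Codon 4: CCA Pro / CCU Pro — synonymous.
Codon 5: ACA Thr / ACG Thr — synonymous.
Codon 6: CGC Arg / CGG Arg — synonymous.
Codon 7: UUA Leu / UUG Leu — synonymous.
Codon 8: CCG Pro / CCC Pro — synonymous.
Nonsynonymous differences: 0 → same protein.

yes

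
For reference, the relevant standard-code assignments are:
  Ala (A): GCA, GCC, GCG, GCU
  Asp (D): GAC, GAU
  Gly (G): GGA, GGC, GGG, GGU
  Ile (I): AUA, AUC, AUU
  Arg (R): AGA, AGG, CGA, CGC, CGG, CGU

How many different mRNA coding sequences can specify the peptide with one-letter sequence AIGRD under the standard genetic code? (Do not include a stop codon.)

Ala: 4 codons.
Ile: 3 codons.
Gly: 4 codons.
Arg: 6 codons.
Asp: 2 codons.
4 × 3 × 4 × 6 × 2 = 576.

576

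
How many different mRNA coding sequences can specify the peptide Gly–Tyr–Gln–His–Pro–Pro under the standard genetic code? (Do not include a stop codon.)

Gly: 4 codons.
Tyr: 2 codons.
Gln: 2 codons.
His: 2 codons.
Pro: 4 codons.
Pro: 4 codons.
4 × 2 × 2 × 2 × 4 × 4 = 512.

512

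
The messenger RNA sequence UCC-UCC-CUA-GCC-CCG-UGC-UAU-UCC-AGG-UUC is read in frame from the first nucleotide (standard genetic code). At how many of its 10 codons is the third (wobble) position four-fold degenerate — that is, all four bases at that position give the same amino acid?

6

Codon 1 UCC (Ser): third position 4-fold.
Codon 2 UCC (Ser): third position 4-fold.
Codon 3 CUA (Leu): third position 4-fold.
Codon 4 GCC (Ala): third position 4-fold.
Codon 5 CCG (Pro): third position 4-fold.
Codon 6 UGC (Cys): third position 2-fold.
Codon 7 UAU (Tyr): third position 2-fold.
Codon 8 UCC (Ser): third position 4-fold.
Codon 9 AGG (Arg): third position 2-fold.
Codon 10 UUC (Phe): third position 2-fold.
Four-fold degenerate third positions: 6.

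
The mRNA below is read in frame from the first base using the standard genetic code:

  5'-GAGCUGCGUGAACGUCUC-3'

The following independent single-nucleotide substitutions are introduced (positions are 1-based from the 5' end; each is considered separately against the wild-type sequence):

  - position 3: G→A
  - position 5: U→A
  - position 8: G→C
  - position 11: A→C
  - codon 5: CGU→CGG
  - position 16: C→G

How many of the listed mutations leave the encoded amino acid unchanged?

Codon 1: GAG (Glu) → GAA (Glu) — synonymous.
Codon 2: CUG (Leu) → CAG (Gln) — missense.
Codon 3: CGU (Arg) → CCU (Pro) — missense.
Codon 4: GAA (Glu) → GCA (Ala) — missense.
Codon 5: CGU (Arg) → CGG (Arg) — synonymous.
Codon 6: CUC (Leu) → GUC (Val) — missense.
Synonymous: 2 of 6.

2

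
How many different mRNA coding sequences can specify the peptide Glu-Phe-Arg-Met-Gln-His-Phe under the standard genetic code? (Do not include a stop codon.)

192

Glu: 2 codons.
Phe: 2 codons.
Arg: 6 codons.
Met: 1 codon.
Gln: 2 codons.
His: 2 codons.
Phe: 2 codons.
2 × 2 × 6 × 1 × 2 × 2 × 2 = 192.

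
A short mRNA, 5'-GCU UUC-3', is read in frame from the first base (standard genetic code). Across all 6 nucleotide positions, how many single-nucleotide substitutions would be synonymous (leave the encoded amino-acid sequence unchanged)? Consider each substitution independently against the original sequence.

Codon 1 (GCU, Ala): 3 synonymous substitutions.
Codon 2 (UUC, Phe): 1 synonymous substitution.
Total: 3 + 1 = 4.

4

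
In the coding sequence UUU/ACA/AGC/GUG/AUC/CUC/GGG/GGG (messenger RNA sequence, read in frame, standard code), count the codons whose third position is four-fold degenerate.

Codon 1 UUU (Phe): third position 2-fold.
Codon 2 ACA (Thr): third position 4-fold.
Codon 3 AGC (Ser): third position 2-fold.
Codon 4 GUG (Val): third position 4-fold.
Codon 5 AUC (Ile): third position 3-fold.
Codon 6 CUC (Leu): third position 4-fold.
Codon 7 GGG (Gly): third position 4-fold.
Codon 8 GGG (Gly): third position 4-fold.
Four-fold degenerate third positions: 5.

5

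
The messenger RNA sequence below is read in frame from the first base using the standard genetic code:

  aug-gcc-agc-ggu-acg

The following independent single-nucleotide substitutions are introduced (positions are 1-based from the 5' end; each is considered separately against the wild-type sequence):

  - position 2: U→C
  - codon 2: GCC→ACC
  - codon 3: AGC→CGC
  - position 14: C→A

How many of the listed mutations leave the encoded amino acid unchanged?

Codon 1: AUG (Met) → ACG (Thr) — missense.
Codon 2: GCC (Ala) → ACC (Thr) — missense.
Codon 3: AGC (Ser) → CGC (Arg) — missense.
Codon 5: ACG (Thr) → AAG (Lys) — missense.
Synonymous: 0 of 4.

0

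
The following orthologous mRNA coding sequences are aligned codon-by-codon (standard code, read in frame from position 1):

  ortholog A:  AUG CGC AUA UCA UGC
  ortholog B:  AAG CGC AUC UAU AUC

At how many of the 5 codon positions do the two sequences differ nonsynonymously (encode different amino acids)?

3

Codon 1: AUG Met / AAG Lys — nonsynonymous.
Codon 2: CGC Arg / CGC Arg — identical.
Codon 3: AUA Ile / AUC Ile — synonymous.
Codon 4: UCA Ser / UAU Tyr — nonsynonymous.
Codon 5: UGC Cys / AUC Ile — nonsynonymous.
Nonsynonymous differences: 3.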